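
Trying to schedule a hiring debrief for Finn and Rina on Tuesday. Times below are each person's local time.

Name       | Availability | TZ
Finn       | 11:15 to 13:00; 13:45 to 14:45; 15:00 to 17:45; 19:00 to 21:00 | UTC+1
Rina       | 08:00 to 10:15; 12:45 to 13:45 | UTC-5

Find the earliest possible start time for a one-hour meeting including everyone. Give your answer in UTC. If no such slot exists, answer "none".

Finn in UTC: 10:15-12:00, 12:45-13:45, 14:00-16:45, 18:00-20:00 (subtract 1h to convert from UTC+1).
Rina in UTC: 13:00-15:15, 17:45-18:45 (add 5h to convert from UTC-5).
Finn ∩ Rina: 13:00-13:45, 14:00-15:15, 18:00-18:45.
The first common window of at least 60 minutes is 14:00-15:15, so the earliest start is 14:00.

14:00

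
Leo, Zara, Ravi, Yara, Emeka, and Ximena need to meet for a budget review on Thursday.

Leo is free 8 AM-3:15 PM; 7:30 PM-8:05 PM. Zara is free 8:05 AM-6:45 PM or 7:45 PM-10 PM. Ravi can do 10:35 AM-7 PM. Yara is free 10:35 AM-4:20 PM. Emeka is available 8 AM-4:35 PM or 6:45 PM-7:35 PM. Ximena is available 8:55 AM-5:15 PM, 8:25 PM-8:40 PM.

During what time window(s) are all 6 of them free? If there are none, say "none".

10:35-15:15

Leo ∩ Zara: 08:05-15:15, 19:45-20:05.
Leo ∩ Zara ∩ Ravi: 10:35-15:15.
Leo ∩ Zara ∩ Ravi ∩ Yara: 10:35-15:15.
Leo ∩ Zara ∩ Ravi ∩ Yara ∩ Emeka: 10:35-15:15.
Leo ∩ Zara ∩ Ravi ∩ Yara ∩ Emeka ∩ Ximena: 10:35-15:15.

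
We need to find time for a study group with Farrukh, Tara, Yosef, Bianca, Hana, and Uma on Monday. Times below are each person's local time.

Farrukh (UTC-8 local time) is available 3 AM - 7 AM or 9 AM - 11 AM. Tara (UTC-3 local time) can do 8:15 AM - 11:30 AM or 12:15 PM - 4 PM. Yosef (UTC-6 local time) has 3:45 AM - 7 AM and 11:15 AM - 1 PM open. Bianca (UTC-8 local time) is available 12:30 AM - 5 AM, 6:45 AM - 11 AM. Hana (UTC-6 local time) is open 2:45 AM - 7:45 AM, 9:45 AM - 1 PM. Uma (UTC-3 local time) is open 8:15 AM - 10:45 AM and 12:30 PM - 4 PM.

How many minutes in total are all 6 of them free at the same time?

210

Farrukh in UTC: 11:00-15:00, 17:00-19:00 (add 8h to convert from UTC-8).
Tara in UTC: 11:15-14:30, 15:15-19:00 (add 3h to convert from UTC-3).
Yosef in UTC: 09:45-13:00, 17:15-19:00 (add 6h to convert from UTC-6).
Bianca in UTC: 08:30-13:00, 14:45-19:00 (add 8h to convert from UTC-8).
Hana in UTC: 08:45-13:45, 15:45-19:00 (add 6h to convert from UTC-6).
Uma in UTC: 11:15-13:45, 15:30-19:00 (add 3h to convert from UTC-3).
Farrukh ∩ Tara: 11:15-14:30, 17:00-19:00.
Farrukh ∩ Tara ∩ Yosef: 11:15-13:00, 17:15-19:00.
Farrukh ∩ Tara ∩ Yosef ∩ Bianca: 11:15-13:00, 17:15-19:00.
Farrukh ∩ Tara ∩ Yosef ∩ Bianca ∩ Hana: 11:15-13:00, 17:15-19:00.
Farrukh ∩ Tara ∩ Yosef ∩ Bianca ∩ Hana ∩ Uma: 11:15-13:00, 17:15-19:00.
Those are the intersection windows.
Summing the common windows: 105 + 105 = 210 minutes.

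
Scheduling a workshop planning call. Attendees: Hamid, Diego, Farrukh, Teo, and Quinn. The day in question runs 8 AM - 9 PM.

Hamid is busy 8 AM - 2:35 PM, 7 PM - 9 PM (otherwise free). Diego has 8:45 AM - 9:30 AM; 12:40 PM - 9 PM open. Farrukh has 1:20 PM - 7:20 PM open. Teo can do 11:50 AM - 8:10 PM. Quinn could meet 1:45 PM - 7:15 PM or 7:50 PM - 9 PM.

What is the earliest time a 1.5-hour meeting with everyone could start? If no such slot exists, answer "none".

Hamid free: 14:35-19:00 (invert busy blocks within the working day).
Diego free: 08:45-09:30, 12:40-21:00.
Farrukh free: 13:20-19:20.
Teo free: 11:50-20:10.
Quinn free: 13:45-19:15, 19:50-21:00.
Hamid ∩ Diego: 14:35-19:00.
Hamid ∩ Diego ∩ Farrukh: 14:35-19:00.
Hamid ∩ Diego ∩ Farrukh ∩ Teo: 14:35-19:00.
Hamid ∩ Diego ∩ Farrukh ∩ Teo ∩ Quinn: 14:35-19:00.
The first common window of at least 90 minutes is 14:35-19:00, so the earliest start is 14:35.

14:35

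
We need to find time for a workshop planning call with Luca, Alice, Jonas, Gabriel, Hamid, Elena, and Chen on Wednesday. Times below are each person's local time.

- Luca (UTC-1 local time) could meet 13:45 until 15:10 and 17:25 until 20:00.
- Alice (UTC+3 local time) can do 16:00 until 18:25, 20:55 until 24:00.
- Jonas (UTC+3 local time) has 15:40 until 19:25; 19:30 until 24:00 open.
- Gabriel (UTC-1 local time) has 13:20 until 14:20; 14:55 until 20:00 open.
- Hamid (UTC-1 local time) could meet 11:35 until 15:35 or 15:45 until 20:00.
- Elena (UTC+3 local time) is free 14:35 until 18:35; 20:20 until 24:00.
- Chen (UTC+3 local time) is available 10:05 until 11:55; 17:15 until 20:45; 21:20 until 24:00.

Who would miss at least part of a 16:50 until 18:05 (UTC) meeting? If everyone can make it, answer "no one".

Alice, Chen, Elena, Luca

Luca in UTC: 14:45-16:10, 18:25-21:00 (add 1h to convert from UTC-1).
Alice in UTC: 13:00-15:25, 17:55-21:00 (subtract 3h to convert from UTC+3).
Jonas in UTC: 12:40-16:25, 16:30-21:00 (subtract 3h to convert from UTC+3).
Gabriel in UTC: 14:20-15:20, 15:55-21:00 (add 1h to convert from UTC-1).
Hamid in UTC: 12:35-16:35, 16:45-21:00 (add 1h to convert from UTC-1).
Elena in UTC: 11:35-15:35, 17:20-21:00 (subtract 3h to convert from UTC+3).
Chen in UTC: 07:05-08:55, 14:15-17:45, 18:20-21:00 (subtract 3h to convert from UTC+3).
Luca: not fully free for 16:50-18:05. Alice: not fully free for 16:50-18:05. Jonas: free for 16:50-18:05. Gabriel: free for 16:50-18:05. Hamid: free for 16:50-18:05. Elena: not fully free for 16:50-18:05. Chen: not fully free for 16:50-18:05.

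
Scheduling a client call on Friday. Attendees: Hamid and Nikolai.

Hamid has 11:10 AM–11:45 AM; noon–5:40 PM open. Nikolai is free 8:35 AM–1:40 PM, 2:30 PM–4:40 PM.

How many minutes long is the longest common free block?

Hamid ∩ Nikolai: 11:10-11:45, 12:00-13:40, 14:30-16:40.
The longest is 14:30-16:40 at 130 minutes.

130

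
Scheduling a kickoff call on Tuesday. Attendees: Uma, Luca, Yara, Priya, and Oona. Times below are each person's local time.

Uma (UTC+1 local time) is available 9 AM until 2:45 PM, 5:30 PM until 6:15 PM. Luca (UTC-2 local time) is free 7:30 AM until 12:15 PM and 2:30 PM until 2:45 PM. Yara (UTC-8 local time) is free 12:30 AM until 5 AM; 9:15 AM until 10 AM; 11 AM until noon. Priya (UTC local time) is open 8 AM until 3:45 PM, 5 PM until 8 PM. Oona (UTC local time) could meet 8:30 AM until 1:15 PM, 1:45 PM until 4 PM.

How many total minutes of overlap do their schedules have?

210

Uma in UTC: 08:00-13:45, 16:30-17:15 (subtract 1h to convert from UTC+1).
Luca in UTC: 09:30-14:15, 16:30-16:45 (add 2h to convert from UTC-2).
Yara in UTC: 08:30-13:00, 17:15-18:00, 19:00-20:00 (add 8h to convert from UTC-8).
Priya in UTC: 08:00-15:45, 17:00-20:00.
Oona in UTC: 08:30-13:15, 13:45-16:00.
Uma ∩ Luca: 09:30-13:45, 16:30-16:45.
Uma ∩ Luca ∩ Yara: 09:30-13:00.
Uma ∩ Luca ∩ Yara ∩ Priya: 09:30-13:00.
Uma ∩ Luca ∩ Yara ∩ Priya ∩ Oona: 09:30-13:00.
Those are the intersection windows.
That's a single block of 210 minutes.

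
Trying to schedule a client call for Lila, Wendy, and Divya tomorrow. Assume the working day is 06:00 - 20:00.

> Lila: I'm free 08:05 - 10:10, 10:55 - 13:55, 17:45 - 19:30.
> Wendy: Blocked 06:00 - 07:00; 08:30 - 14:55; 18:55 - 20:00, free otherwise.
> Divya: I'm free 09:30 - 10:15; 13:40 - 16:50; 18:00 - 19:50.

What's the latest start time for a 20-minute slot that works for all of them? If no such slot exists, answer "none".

18:35

Lila free: 08:05-10:10, 10:55-13:55, 17:45-19:30.
Wendy free: 07:00-08:30, 14:55-18:55 (invert busy blocks within the working day).
Divya free: 09:30-10:15, 13:40-16:50, 18:00-19:50.
Lila ∩ Wendy: 08:05-08:30, 17:45-18:55.
Lila ∩ Wendy ∩ Divya: 18:00-18:55.
The last common window of at least 20 minutes is 18:00-18:55; a 20-minute meeting can start as late as 18:35 and still end by 18:55.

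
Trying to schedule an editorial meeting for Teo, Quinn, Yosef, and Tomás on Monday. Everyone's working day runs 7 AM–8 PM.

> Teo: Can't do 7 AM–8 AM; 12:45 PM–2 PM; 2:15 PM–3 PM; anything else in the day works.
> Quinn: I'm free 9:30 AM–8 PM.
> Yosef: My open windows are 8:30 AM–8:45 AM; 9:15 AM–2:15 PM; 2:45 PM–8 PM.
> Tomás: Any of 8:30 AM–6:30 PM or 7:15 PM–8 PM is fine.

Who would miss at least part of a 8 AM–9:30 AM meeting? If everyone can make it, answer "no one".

Teo free: 08:00-12:45, 14:00-14:15, 15:00-20:00 (invert busy blocks within the working day).
Quinn free: 09:30-20:00.
Yosef free: 08:30-08:45, 09:15-14:15, 14:45-20:00.
Tomás free: 08:30-18:30, 19:15-20:00.
Teo: free for 08:00-09:30. Quinn: not fully free for 08:00-09:30. Yosef: not fully free for 08:00-09:30. Tomás: not fully free for 08:00-09:30.

Quinn, Tomás, Yosef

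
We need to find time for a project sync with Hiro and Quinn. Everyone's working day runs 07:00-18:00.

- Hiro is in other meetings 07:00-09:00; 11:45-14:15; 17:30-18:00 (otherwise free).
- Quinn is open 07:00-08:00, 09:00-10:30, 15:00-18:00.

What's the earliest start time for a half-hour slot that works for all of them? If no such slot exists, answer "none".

Hiro free: 09:00-11:45, 14:15-17:30 (invert busy blocks within the working day).
Quinn free: 07:00-08:00, 09:00-10:30, 15:00-18:00.
Hiro ∩ Quinn: 09:00-10:30, 15:00-17:30.
So the common availability across everyone is 09:00-10:30, 15:00-17:30.
The first common window of at least 30 minutes is 09:00-10:30, so the earliest start is 09:00.

09:00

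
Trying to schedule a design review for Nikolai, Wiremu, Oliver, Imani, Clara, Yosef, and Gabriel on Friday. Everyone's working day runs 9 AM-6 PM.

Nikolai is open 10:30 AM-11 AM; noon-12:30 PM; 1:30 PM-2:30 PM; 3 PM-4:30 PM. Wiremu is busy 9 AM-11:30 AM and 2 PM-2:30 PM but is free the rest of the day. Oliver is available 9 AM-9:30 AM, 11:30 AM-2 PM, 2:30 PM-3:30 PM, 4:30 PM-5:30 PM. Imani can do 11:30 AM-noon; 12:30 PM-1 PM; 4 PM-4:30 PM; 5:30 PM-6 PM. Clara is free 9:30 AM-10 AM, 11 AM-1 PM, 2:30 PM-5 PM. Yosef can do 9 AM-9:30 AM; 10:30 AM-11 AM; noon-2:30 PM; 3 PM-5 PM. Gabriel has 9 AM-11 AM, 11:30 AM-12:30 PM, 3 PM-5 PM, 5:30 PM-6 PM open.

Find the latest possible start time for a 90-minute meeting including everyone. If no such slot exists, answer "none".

none

Nikolai free: 10:30-11:00, 12:00-12:30, 13:30-14:30, 15:00-16:30.
Wiremu free: 11:30-14:00, 14:30-18:00 (invert busy blocks within the working day).
Oliver free: 09:00-09:30, 11:30-14:00, 14:30-15:30, 16:30-17:30.
Imani free: 11:30-12:00, 12:30-13:00, 16:00-16:30, 17:30-18:00.
Clara free: 09:30-10:00, 11:00-13:00, 14:30-17:00.
Yosef free: 09:00-09:30, 10:30-11:00, 12:00-14:30, 15:00-17:00.
Gabriel free: 09:00-11:00, 11:30-12:30, 15:00-17:00, 17:30-18:00.
Nikolai ∩ Wiremu: 12:00-12:30, 13:30-14:00, 15:00-16:30.
Nikolai ∩ Wiremu ∩ Oliver: 12:00-12:30, 13:30-14:00, 15:00-15:30.
Nikolai ∩ Wiremu ∩ Oliver ∩ Imani: ∅.
Nikolai ∩ Wiremu ∩ Oliver ∩ Imani ∩ Clara: ∅.
Nikolai ∩ Wiremu ∩ Oliver ∩ Imani ∩ Clara ∩ Yosef: ∅.
Nikolai ∩ Wiremu ∩ Oliver ∩ Imani ∩ Clara ∩ Yosef ∩ Gabriel: ∅.
There is no time when everyone is free.
No common window is at least 90 minutes long.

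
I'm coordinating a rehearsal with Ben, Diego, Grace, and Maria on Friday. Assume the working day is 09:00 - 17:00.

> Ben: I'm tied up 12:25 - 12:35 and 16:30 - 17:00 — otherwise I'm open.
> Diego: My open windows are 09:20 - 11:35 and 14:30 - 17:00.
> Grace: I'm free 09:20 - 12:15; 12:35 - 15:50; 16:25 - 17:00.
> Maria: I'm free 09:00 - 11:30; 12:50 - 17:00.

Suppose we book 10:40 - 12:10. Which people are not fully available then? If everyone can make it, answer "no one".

Ben free: 09:00-12:25, 12:35-16:30 (invert busy blocks within the working day).
Diego free: 09:20-11:35, 14:30-17:00.
Grace free: 09:20-12:15, 12:35-15:50, 16:25-17:00.
Maria free: 09:00-11:30, 12:50-17:00.
Ben: free for 10:40-12:10. Diego: not fully free for 10:40-12:10. Grace: free for 10:40-12:10. Maria: not fully free for 10:40-12:10.

Diego, Maria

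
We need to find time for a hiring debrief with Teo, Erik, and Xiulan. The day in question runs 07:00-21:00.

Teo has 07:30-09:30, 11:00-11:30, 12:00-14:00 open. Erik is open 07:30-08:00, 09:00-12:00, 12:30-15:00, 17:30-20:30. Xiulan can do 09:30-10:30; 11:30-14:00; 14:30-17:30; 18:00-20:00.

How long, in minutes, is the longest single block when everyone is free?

90

Teo ∩ Erik: 07:30-08:00, 09:00-09:30, 11:00-11:30, 12:30-14:00.
Teo ∩ Erik ∩ Xiulan: 12:30-14:00.
The longest is 12:30-14:00 at 90 minutes.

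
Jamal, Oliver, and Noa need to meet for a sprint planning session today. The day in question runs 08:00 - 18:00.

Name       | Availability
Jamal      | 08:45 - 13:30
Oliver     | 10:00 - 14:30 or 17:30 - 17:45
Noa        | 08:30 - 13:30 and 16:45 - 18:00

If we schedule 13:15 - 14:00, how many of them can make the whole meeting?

Oliver can make the full 13:15-14:00 slot — that's 1.

1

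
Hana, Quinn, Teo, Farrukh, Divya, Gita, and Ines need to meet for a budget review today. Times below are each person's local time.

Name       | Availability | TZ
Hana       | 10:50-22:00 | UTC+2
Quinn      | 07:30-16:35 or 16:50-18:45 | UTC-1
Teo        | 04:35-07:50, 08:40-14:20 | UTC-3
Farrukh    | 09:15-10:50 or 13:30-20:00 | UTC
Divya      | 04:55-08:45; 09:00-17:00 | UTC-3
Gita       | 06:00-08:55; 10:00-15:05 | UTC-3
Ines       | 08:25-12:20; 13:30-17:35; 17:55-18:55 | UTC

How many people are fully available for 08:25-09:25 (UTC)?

Hana in UTC: 08:50-20:00 (subtract 2h to convert from UTC+2).
Quinn in UTC: 08:30-17:35, 17:50-19:45 (add 1h to convert from UTC-1).
Teo in UTC: 07:35-10:50, 11:40-17:20 (add 3h to convert from UTC-3).
Farrukh in UTC: 09:15-10:50, 13:30-20:00.
Divya in UTC: 07:55-11:45, 12:00-20:00 (add 3h to convert from UTC-3).
Gita in UTC: 09:00-11:55, 13:00-18:05 (add 3h to convert from UTC-3).
Ines in UTC: 08:25-12:20, 13:30-17:35, 17:55-18:55.
Teo, Divya, and Ines can make the full 08:25-09:25 slot — that's 3.

3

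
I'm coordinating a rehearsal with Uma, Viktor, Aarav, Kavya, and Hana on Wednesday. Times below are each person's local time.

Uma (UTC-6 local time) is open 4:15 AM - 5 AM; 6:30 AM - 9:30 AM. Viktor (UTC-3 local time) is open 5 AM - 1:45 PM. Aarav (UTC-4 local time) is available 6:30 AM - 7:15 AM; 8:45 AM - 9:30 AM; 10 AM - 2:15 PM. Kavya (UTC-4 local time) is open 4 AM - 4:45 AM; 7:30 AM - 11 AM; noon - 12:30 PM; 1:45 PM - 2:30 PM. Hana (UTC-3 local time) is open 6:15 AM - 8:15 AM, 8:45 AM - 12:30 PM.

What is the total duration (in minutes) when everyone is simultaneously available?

105

Uma in UTC: 10:15-11:00, 12:30-15:30 (add 6h to convert from UTC-6).
Viktor in UTC: 08:00-16:45 (add 3h to convert from UTC-3).
Aarav in UTC: 10:30-11:15, 12:45-13:30, 14:00-18:15 (add 4h to convert from UTC-4).
Kavya in UTC: 08:00-08:45, 11:30-15:00, 16:00-16:30, 17:45-18:30 (add 4h to convert from UTC-4).
Hana in UTC: 09:15-11:15, 11:45-15:30 (add 3h to convert from UTC-3).
Uma ∩ Viktor: 10:15-11:00, 12:30-15:30.
Uma ∩ Viktor ∩ Aarav: 10:30-11:00, 12:45-13:30, 14:00-15:30.
Uma ∩ Viktor ∩ Aarav ∩ Kavya: 12:45-13:30, 14:00-15:00.
Uma ∩ Viktor ∩ Aarav ∩ Kavya ∩ Hana: 12:45-13:30, 14:00-15:00.
So the common availability across everyone is 12:45-13:30, 14:00-15:00.
Summing the common windows: 45 + 60 = 105 minutes.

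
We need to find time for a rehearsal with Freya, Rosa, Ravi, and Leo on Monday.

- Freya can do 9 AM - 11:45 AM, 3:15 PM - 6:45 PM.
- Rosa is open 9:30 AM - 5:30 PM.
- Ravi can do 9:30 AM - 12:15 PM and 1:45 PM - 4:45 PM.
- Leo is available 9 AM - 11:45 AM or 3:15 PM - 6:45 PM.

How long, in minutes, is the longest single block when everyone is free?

Freya ∩ Rosa: 09:30-11:45, 15:15-17:30.
Freya ∩ Rosa ∩ Ravi: 09:30-11:45, 15:15-16:45.
Freya ∩ Rosa ∩ Ravi ∩ Leo: 09:30-11:45, 15:15-16:45.
Those are the intersection windows.
The longest is 09:30-11:45 at 135 minutes.

135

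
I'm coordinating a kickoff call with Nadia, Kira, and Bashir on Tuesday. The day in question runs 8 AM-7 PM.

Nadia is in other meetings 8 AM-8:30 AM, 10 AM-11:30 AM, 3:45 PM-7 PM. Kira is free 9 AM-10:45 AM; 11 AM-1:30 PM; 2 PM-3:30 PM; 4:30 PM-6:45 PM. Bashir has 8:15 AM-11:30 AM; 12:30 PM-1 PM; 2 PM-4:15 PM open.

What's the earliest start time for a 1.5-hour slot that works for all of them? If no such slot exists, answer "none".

Nadia free: 08:30-10:00, 11:30-15:45 (invert busy blocks within the working day).
Kira free: 09:00-10:45, 11:00-13:30, 14:00-15:30, 16:30-18:45.
Bashir free: 08:15-11:30, 12:30-13:00, 14:00-16:15.
Nadia ∩ Kira: 09:00-10:00, 11:30-13:30, 14:00-15:30.
Nadia ∩ Kira ∩ Bashir: 09:00-10:00, 12:30-13:00, 14:00-15:30.
The first common window of at least 90 minutes is 14:00-15:30, so the earliest start is 14:00.

14:00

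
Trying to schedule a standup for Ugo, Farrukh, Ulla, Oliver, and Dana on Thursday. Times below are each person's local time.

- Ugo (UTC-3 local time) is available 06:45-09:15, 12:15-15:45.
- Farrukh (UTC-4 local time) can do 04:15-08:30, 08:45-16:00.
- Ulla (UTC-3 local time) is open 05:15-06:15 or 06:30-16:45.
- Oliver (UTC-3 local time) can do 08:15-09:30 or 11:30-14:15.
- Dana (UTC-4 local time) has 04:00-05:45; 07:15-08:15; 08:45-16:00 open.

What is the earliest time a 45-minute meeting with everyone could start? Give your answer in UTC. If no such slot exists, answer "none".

11:15

Ugo in UTC: 09:45-12:15, 15:15-18:45 (add 3h to convert from UTC-3).
Farrukh in UTC: 08:15-12:30, 12:45-20:00 (add 4h to convert from UTC-4).
Ulla in UTC: 08:15-09:15, 09:30-19:45 (add 3h to convert from UTC-3).
Oliver in UTC: 11:15-12:30, 14:30-17:15 (add 3h to convert from UTC-3).
Dana in UTC: 08:00-09:45, 11:15-12:15, 12:45-20:00 (add 4h to convert from UTC-4).
Ugo ∩ Farrukh: 09:45-12:15, 15:15-18:45.
Ugo ∩ Farrukh ∩ Ulla: 09:45-12:15, 15:15-18:45.
Ugo ∩ Farrukh ∩ Ulla ∩ Oliver: 11:15-12:15, 15:15-17:15.
Ugo ∩ Farrukh ∩ Ulla ∩ Oliver ∩ Dana: 11:15-12:15, 15:15-17:15.
So the common availability across everyone is 11:15-12:15, 15:15-17:15.
The first common window of at least 45 minutes is 11:15-12:15, so the earliest start is 11:15.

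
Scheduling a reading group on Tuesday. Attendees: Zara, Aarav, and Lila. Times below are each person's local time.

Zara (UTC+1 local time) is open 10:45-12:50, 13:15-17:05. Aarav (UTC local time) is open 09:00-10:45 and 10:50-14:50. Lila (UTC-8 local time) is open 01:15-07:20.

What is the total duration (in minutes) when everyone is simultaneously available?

275

Zara in UTC: 09:45-11:50, 12:15-16:05 (subtract 1h to convert from UTC+1).
Aarav in UTC: 09:00-10:45, 10:50-14:50.
Lila in UTC: 09:15-15:20 (add 8h to convert from UTC-8).
Zara ∩ Aarav: 09:45-10:45, 10:50-11:50, 12:15-14:50.
Zara ∩ Aarav ∩ Lila: 09:45-10:45, 10:50-11:50, 12:15-14:50.
Those are the intersection windows.
Summing the common windows: 60 + 60 + 155 = 275 minutes.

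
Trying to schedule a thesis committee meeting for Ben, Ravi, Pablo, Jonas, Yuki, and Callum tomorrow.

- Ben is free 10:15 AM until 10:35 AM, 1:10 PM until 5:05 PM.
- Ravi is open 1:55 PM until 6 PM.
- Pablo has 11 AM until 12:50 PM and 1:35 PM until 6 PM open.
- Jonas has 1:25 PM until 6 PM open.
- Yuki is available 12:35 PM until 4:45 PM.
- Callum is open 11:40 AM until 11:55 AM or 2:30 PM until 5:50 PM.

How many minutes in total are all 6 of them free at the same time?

Ben ∩ Ravi: 13:55-17:05.
Ben ∩ Ravi ∩ Pablo: 13:55-17:05.
Ben ∩ Ravi ∩ Pablo ∩ Jonas: 13:55-17:05.
Ben ∩ Ravi ∩ Pablo ∩ Jonas ∩ Yuki: 13:55-16:45.
Ben ∩ Ravi ∩ Pablo ∩ Jonas ∩ Yuki ∩ Callum: 14:30-16:45.
So the common availability across everyone is 14:30-16:45.
That's a single block of 135 minutes.

135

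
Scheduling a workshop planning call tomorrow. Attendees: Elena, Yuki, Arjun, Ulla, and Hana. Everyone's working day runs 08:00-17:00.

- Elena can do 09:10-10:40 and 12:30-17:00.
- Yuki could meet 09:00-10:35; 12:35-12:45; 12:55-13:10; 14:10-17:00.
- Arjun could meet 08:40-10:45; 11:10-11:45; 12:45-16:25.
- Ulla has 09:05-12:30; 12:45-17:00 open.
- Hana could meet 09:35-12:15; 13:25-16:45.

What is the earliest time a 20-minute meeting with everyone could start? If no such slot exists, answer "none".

09:35

Elena ∩ Yuki: 09:10-10:35, 12:35-12:45, 12:55-13:10, 14:10-17:00.
Elena ∩ Yuki ∩ Arjun: 09:10-10:35, 12:55-13:10, 14:10-16:25.
Elena ∩ Yuki ∩ Arjun ∩ Ulla: 09:10-10:35, 12:55-13:10, 14:10-16:25.
Elena ∩ Yuki ∩ Arjun ∩ Ulla ∩ Hana: 09:35-10:35, 14:10-16:25.
So the common availability across everyone is 09:35-10:35, 14:10-16:25.
The first common window of at least 20 minutes is 09:35-10:35, so the earliest start is 09:35.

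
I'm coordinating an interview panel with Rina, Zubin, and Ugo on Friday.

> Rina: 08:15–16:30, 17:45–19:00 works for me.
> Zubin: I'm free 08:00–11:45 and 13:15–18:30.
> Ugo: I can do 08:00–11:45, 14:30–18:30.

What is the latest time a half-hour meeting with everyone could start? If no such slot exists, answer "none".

Rina ∩ Zubin: 08:15-11:45, 13:15-16:30, 17:45-18:30.
Rina ∩ Zubin ∩ Ugo: 08:15-11:45, 14:30-16:30, 17:45-18:30.
Those are the intersection windows.
The last common window of at least 30 minutes is 17:45-18:30; a 30-minute meeting can start as late as 18:00 and still end by 18:30.

18:00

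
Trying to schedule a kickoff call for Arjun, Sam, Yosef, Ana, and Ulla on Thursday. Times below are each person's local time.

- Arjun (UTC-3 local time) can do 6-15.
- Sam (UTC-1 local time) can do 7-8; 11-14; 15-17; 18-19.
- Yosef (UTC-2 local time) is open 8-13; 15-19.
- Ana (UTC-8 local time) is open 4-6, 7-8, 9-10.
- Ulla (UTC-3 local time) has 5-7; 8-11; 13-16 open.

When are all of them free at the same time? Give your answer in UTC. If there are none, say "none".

12:00-14:00, 17:00-18:00

Arjun in UTC: 09:00-18:00 (add 3h to convert from UTC-3).
Sam in UTC: 08:00-09:00, 12:00-15:00, 16:00-18:00, 19:00-20:00 (add 1h to convert from UTC-1).
Yosef in UTC: 10:00-15:00, 17:00-21:00 (add 2h to convert from UTC-2).
Ana in UTC: 12:00-14:00, 15:00-16:00, 17:00-18:00 (add 8h to convert from UTC-8).
Ulla in UTC: 08:00-10:00, 11:00-14:00, 16:00-19:00 (add 3h to convert from UTC-3).
Arjun ∩ Sam: 12:00-15:00, 16:00-18:00.
Arjun ∩ Sam ∩ Yosef: 12:00-15:00, 17:00-18:00.
Arjun ∩ Sam ∩ Yosef ∩ Ana: 12:00-14:00, 17:00-18:00.
Arjun ∩ Sam ∩ Yosef ∩ Ana ∩ Ulla: 12:00-14:00, 17:00-18:00.
Those are the intersection windows.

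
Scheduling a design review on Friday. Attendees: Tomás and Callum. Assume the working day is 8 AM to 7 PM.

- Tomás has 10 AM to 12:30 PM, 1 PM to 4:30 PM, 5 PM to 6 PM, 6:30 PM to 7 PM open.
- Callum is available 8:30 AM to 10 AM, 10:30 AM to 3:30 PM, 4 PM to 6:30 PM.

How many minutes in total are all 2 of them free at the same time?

Tomás ∩ Callum: 10:30-12:30, 13:00-15:30, 16:00-16:30, 17:00-18:00.
Summing the common windows: 120 + 150 + 30 + 60 = 360 minutes.

360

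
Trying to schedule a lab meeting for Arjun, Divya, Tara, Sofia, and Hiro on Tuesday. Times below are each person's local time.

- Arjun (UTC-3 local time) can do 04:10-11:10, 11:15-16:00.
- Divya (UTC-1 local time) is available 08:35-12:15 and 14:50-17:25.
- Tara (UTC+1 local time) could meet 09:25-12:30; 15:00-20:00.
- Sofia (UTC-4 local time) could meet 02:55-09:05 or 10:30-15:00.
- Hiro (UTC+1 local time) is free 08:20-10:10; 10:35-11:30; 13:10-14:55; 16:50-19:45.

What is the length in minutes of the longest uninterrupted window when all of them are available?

Arjun in UTC: 07:10-14:10, 14:15-19:00 (add 3h to convert from UTC-3).
Divya in UTC: 09:35-13:15, 15:50-18:25 (add 1h to convert from UTC-1).
Tara in UTC: 08:25-11:30, 14:00-19:00 (subtract 1h to convert from UTC+1).
Sofia in UTC: 06:55-13:05, 14:30-19:00 (add 4h to convert from UTC-4).
Hiro in UTC: 07:20-09:10, 09:35-10:30, 12:10-13:55, 15:50-18:45 (subtract 1h to convert from UTC+1).
Arjun ∩ Divya: 09:35-13:15, 15:50-18:25.
Arjun ∩ Divya ∩ Tara: 09:35-11:30, 15:50-18:25.
Arjun ∩ Divya ∩ Tara ∩ Sofia: 09:35-11:30, 15:50-18:25.
Arjun ∩ Divya ∩ Tara ∩ Sofia ∩ Hiro: 09:35-10:30, 15:50-18:25.
Those are the intersection windows.
The longest is 15:50-18:25 at 155 minutes.

155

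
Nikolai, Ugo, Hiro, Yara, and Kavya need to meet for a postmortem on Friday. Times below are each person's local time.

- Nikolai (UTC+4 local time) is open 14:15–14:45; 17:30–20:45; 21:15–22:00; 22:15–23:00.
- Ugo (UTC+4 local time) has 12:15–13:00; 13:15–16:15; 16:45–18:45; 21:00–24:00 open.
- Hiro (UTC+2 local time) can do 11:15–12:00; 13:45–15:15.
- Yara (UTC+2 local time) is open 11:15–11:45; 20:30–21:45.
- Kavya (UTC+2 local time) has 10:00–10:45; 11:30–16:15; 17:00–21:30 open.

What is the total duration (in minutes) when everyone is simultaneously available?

0

Nikolai in UTC: 10:15-10:45, 13:30-16:45, 17:15-18:00, 18:15-19:00 (subtract 4h to convert from UTC+4).
Ugo in UTC: 08:15-09:00, 09:15-12:15, 12:45-14:45, 17:00-20:00 (subtract 4h to convert from UTC+4).
Hiro in UTC: 09:15-10:00, 11:45-13:15 (subtract 2h to convert from UTC+2).
Yara in UTC: 09:15-09:45, 18:30-19:45 (subtract 2h to convert from UTC+2).
Kavya in UTC: 08:00-08:45, 09:30-14:15, 15:00-19:30 (subtract 2h to convert from UTC+2).
Nikolai ∩ Ugo: 10:15-10:45, 13:30-14:45, 17:15-18:00, 18:15-19:00.
Nikolai ∩ Ugo ∩ Hiro: ∅.
Nikolai ∩ Ugo ∩ Hiro ∩ Yara: ∅.
Nikolai ∩ Ugo ∩ Hiro ∩ Yara ∩ Kavya: ∅.
There is no time when everyone is free.
There is no common window, so the total is 0 minutes.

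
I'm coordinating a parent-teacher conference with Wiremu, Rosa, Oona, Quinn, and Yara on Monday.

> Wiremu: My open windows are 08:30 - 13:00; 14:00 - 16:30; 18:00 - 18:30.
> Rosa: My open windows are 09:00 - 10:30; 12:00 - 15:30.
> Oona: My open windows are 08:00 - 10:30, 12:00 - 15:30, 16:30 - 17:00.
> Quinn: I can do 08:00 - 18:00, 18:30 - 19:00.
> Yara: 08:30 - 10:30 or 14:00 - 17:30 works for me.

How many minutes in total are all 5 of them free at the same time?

Wiremu ∩ Rosa: 09:00-10:30, 12:00-13:00, 14:00-15:30.
Wiremu ∩ Rosa ∩ Oona: 09:00-10:30, 12:00-13:00, 14:00-15:30.
Wiremu ∩ Rosa ∩ Oona ∩ Quinn: 09:00-10:30, 12:00-13:00, 14:00-15:30.
Wiremu ∩ Rosa ∩ Oona ∩ Quinn ∩ Yara: 09:00-10:30, 14:00-15:30.
Summing the common windows: 90 + 90 = 180 minutes.

180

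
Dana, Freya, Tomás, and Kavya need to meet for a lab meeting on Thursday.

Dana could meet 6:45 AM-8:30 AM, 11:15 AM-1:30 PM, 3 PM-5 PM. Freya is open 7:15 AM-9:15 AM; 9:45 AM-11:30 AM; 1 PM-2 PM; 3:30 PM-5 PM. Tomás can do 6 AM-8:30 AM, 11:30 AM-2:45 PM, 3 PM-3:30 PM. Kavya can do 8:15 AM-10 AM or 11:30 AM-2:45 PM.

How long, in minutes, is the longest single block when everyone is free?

30

Dana ∩ Freya: 07:15-08:30, 11:15-11:30, 13:00-13:30, 15:30-17:00.
Dana ∩ Freya ∩ Tomás: 07:15-08:30, 13:00-13:30.
Dana ∩ Freya ∩ Tomás ∩ Kavya: 08:15-08:30, 13:00-13:30.
So the common availability across everyone is 08:15-08:30, 13:00-13:30.
The longest is 13:00-13:30 at 30 minutes.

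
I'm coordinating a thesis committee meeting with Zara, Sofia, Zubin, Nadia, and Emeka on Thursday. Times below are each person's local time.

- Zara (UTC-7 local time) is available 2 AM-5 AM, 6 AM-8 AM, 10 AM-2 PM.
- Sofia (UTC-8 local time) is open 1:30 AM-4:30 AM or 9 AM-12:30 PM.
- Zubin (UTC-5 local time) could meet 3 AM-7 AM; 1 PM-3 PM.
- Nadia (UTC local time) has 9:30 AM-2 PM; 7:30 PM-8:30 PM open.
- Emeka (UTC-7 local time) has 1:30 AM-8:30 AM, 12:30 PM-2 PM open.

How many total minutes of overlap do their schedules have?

Zara in UTC: 09:00-12:00, 13:00-15:00, 17:00-21:00 (add 7h to convert from UTC-7).
Sofia in UTC: 09:30-12:30, 17:00-20:30 (add 8h to convert from UTC-8).
Zubin in UTC: 08:00-12:00, 18:00-20:00 (add 5h to convert from UTC-5).
Nadia in UTC: 09:30-14:00, 19:30-20:30.
Emeka in UTC: 08:30-15:30, 19:30-21:00 (add 7h to convert from UTC-7).
Zara ∩ Sofia: 09:30-12:00, 17:00-20:30.
Zara ∩ Sofia ∩ Zubin: 09:30-12:00, 18:00-20:00.
Zara ∩ Sofia ∩ Zubin ∩ Nadia: 09:30-12:00, 19:30-20:00.
Zara ∩ Sofia ∩ Zubin ∩ Nadia ∩ Emeka: 09:30-12:00, 19:30-20:00.
Those are the intersection windows.
Summing the common windows: 150 + 30 = 180 minutes.

180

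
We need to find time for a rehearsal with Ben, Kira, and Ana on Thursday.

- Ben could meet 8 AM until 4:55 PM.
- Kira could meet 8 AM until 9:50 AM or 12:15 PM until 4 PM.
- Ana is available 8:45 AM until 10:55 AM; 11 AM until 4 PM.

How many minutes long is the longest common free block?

Ben ∩ Kira: 08:00-09:50, 12:15-16:00.
Ben ∩ Kira ∩ Ana: 08:45-09:50, 12:15-16:00.
So the common availability across everyone is 08:45-09:50, 12:15-16:00.
The longest is 12:15-16:00 at 225 minutes.

225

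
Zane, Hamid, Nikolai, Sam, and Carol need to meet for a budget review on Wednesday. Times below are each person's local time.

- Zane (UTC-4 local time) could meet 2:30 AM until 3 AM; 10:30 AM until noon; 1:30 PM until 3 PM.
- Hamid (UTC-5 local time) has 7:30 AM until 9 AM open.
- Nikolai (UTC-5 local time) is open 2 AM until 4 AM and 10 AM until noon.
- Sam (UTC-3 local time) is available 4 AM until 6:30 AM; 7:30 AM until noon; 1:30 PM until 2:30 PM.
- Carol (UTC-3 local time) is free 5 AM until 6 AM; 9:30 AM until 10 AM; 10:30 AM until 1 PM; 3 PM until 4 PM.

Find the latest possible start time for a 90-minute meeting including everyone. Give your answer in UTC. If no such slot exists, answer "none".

none

Zane in UTC: 06:30-07:00, 14:30-16:00, 17:30-19:00 (add 4h to convert from UTC-4).
Hamid in UTC: 12:30-14:00 (add 5h to convert from UTC-5).
Nikolai in UTC: 07:00-09:00, 15:00-17:00 (add 5h to convert from UTC-5).
Sam in UTC: 07:00-09:30, 10:30-15:00, 16:30-17:30 (add 3h to convert from UTC-3).
Carol in UTC: 08:00-09:00, 12:30-13:00, 13:30-16:00, 18:00-19:00 (add 3h to convert from UTC-3).
Zane ∩ Hamid: ∅.
Zane ∩ Hamid ∩ Nikolai: ∅.
Zane ∩ Hamid ∩ Nikolai ∩ Sam: ∅.
Zane ∩ Hamid ∩ Nikolai ∩ Sam ∩ Carol: ∅.
There is no time when everyone is free.
No common window is at least 90 minutes long.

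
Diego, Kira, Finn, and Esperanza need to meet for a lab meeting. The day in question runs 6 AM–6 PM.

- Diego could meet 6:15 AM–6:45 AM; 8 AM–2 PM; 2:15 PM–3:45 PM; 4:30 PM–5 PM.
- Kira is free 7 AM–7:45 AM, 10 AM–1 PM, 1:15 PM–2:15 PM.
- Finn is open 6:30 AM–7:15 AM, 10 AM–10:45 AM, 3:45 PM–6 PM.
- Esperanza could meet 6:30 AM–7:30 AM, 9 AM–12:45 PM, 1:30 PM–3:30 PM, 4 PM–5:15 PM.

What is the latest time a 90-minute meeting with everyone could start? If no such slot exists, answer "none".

none

Diego ∩ Kira: 10:00-13:00, 13:15-14:00.
Diego ∩ Kira ∩ Finn: 10:00-10:45.
Diego ∩ Kira ∩ Finn ∩ Esperanza: 10:00-10:45.
So the common availability across everyone is 10:00-10:45.
No common window is at least 90 minutes long.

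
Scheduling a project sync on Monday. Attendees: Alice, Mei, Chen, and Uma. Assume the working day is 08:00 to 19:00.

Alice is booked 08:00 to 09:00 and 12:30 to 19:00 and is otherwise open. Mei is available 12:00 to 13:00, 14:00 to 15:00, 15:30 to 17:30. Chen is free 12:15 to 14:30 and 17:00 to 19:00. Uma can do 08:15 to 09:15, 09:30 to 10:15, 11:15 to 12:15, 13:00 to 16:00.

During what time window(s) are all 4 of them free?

Alice free: 09:00-12:30 (invert busy blocks within the working day).
Mei free: 12:00-13:00, 14:00-15:00, 15:30-17:30.
Chen free: 12:15-14:30, 17:00-19:00.
Uma free: 08:15-09:15, 09:30-10:15, 11:15-12:15, 13:00-16:00.
Alice ∩ Mei: 12:00-12:30.
Alice ∩ Mei ∩ Chen: 12:15-12:30.
Alice ∩ Mei ∩ Chen ∩ Uma: ∅.
There is no time when everyone is free.

none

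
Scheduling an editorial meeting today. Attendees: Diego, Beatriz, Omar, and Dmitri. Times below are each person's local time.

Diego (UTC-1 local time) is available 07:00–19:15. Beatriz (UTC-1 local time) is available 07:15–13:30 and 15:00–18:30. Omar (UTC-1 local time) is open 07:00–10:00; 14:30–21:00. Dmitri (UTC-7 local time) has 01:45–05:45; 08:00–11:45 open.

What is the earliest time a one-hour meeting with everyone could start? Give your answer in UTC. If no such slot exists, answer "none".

08:45

Diego in UTC: 08:00-20:15 (add 1h to convert from UTC-1).
Beatriz in UTC: 08:15-14:30, 16:00-19:30 (add 1h to convert from UTC-1).
Omar in UTC: 08:00-11:00, 15:30-22:00 (add 1h to convert from UTC-1).
Dmitri in UTC: 08:45-12:45, 15:00-18:45 (add 7h to convert from UTC-7).
Diego ∩ Beatriz: 08:15-14:30, 16:00-19:30.
Diego ∩ Beatriz ∩ Omar: 08:15-11:00, 16:00-19:30.
Diego ∩ Beatriz ∩ Omar ∩ Dmitri: 08:45-11:00, 16:00-18:45.
The first common window of at least 60 minutes is 08:45-11:00, so the earliest start is 08:45.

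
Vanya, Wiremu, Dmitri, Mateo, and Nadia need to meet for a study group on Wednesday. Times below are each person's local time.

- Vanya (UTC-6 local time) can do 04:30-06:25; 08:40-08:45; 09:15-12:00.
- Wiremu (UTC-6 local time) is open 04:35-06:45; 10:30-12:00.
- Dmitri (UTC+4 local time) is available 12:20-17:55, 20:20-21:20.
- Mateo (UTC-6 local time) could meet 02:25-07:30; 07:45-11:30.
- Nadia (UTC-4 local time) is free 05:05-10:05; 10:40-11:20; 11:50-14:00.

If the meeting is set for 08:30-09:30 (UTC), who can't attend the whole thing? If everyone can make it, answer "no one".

Nadia, Vanya, Wiremu

Vanya in UTC: 10:30-12:25, 14:40-14:45, 15:15-18:00 (add 6h to convert from UTC-6).
Wiremu in UTC: 10:35-12:45, 16:30-18:00 (add 6h to convert from UTC-6).
Dmitri in UTC: 08:20-13:55, 16:20-17:20 (subtract 4h to convert from UTC+4).
Mateo in UTC: 08:25-13:30, 13:45-17:30 (add 6h to convert from UTC-6).
Nadia in UTC: 09:05-14:05, 14:40-15:20, 15:50-18:00 (add 4h to convert from UTC-4).
Vanya: not fully free for 08:30-09:30. Wiremu: not fully free for 08:30-09:30. Dmitri: free for 08:30-09:30. Mateo: free for 08:30-09:30. Nadia: not fully free for 08:30-09:30.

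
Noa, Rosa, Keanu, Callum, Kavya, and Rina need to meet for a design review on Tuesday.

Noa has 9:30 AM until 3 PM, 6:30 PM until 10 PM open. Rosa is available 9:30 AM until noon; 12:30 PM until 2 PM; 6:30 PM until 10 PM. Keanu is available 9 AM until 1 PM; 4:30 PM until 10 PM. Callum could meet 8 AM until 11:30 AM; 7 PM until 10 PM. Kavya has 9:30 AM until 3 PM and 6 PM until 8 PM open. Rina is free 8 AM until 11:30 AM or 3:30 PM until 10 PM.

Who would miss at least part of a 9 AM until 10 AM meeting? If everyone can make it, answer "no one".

Noa: not fully free for 09:00-10:00. Rosa: not fully free for 09:00-10:00. Keanu: free for 09:00-10:00. Callum: free for 09:00-10:00. Kavya: not fully free for 09:00-10:00. Rina: free for 09:00-10:00.

Kavya, Noa, Rosa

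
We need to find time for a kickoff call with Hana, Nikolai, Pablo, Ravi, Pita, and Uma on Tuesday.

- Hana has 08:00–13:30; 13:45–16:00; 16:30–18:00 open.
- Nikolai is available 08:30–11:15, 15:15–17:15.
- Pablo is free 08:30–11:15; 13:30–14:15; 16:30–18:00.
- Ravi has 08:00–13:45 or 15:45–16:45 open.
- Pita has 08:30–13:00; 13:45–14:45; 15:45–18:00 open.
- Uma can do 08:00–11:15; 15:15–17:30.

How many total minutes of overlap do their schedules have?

Hana ∩ Nikolai: 08:30-11:15, 15:15-16:00, 16:30-17:15.
Hana ∩ Nikolai ∩ Pablo: 08:30-11:15, 16:30-17:15.
Hana ∩ Nikolai ∩ Pablo ∩ Ravi: 08:30-11:15, 16:30-16:45.
Hana ∩ Nikolai ∩ Pablo ∩ Ravi ∩ Pita: 08:30-11:15, 16:30-16:45.
Hana ∩ Nikolai ∩ Pablo ∩ Ravi ∩ Pita ∩ Uma: 08:30-11:15, 16:30-16:45.
Those are the intersection windows.
Summing the common windows: 165 + 15 = 180 minutes.

180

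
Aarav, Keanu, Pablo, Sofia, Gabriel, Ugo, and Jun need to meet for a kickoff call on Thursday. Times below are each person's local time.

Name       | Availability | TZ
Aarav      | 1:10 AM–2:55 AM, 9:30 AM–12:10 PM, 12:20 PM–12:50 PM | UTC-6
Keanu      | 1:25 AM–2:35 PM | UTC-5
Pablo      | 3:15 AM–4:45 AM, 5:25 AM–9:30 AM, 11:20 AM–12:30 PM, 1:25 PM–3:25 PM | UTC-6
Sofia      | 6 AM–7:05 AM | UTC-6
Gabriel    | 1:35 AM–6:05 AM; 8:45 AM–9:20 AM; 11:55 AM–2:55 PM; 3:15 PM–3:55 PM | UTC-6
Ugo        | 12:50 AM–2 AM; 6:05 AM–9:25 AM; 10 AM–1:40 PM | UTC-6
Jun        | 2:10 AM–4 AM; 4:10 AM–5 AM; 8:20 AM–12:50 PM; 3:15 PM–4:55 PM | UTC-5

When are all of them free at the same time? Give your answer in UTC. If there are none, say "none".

Aarav in UTC: 07:10-08:55, 15:30-18:10, 18:20-18:50 (add 6h to convert from UTC-6).
Keanu in UTC: 06:25-19:35 (add 5h to convert from UTC-5).
Pablo in UTC: 09:15-10:45, 11:25-15:30, 17:20-18:30, 19:25-21:25 (add 6h to convert from UTC-6).
Sofia in UTC: 12:00-13:05 (add 6h to convert from UTC-6).
Gabriel in UTC: 07:35-12:05, 14:45-15:20, 17:55-20:55, 21:15-21:55 (add 6h to convert from UTC-6).
Ugo in UTC: 06:50-08:00, 12:05-15:25, 16:00-19:40 (add 6h to convert from UTC-6).
Jun in UTC: 07:10-09:00, 09:10-10:00, 13:20-17:50, 20:15-21:55 (add 5h to convert from UTC-5).
Aarav ∩ Keanu: 07:10-08:55, 15:30-18:10, 18:20-18:50.
Aarav ∩ Keanu ∩ Pablo: 17:20-18:10, 18:20-18:30.
Aarav ∩ Keanu ∩ Pablo ∩ Sofia: ∅.
Aarav ∩ Keanu ∩ Pablo ∩ Sofia ∩ Gabriel: ∅.
Aarav ∩ Keanu ∩ Pablo ∩ Sofia ∩ Gabriel ∩ Ugo: ∅.
Aarav ∩ Keanu ∩ Pablo ∩ Sofia ∩ Gabriel ∩ Ugo ∩ Jun: ∅.
There is no time when everyone is free.

none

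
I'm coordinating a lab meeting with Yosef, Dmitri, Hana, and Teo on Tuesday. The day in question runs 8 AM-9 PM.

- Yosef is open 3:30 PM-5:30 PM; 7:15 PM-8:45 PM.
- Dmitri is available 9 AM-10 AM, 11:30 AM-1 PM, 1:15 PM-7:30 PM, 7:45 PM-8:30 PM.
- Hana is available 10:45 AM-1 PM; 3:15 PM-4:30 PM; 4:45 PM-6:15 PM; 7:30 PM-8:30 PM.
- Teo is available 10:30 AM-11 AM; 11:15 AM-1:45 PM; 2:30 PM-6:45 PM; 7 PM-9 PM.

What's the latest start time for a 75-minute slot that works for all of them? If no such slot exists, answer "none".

Yosef ∩ Dmitri: 15:30-17:30, 19:15-19:30, 19:45-20:30.
Yosef ∩ Dmitri ∩ Hana: 15:30-16:30, 16:45-17:30, 19:45-20:30.
Yosef ∩ Dmitri ∩ Hana ∩ Teo: 15:30-16:30, 16:45-17:30, 19:45-20:30.
Those are the intersection windows.
No common window is at least 75 minutes long.

none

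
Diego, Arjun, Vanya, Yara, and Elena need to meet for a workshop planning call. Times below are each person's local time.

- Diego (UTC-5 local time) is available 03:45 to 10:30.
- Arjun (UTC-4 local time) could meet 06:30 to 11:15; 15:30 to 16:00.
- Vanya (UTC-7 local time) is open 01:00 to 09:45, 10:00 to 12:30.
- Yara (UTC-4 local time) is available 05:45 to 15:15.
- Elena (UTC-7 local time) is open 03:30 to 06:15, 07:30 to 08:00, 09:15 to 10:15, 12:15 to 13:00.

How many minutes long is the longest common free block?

Diego in UTC: 08:45-15:30 (add 5h to convert from UTC-5).
Arjun in UTC: 10:30-15:15, 19:30-20:00 (add 4h to convert from UTC-4).
Vanya in UTC: 08:00-16:45, 17:00-19:30 (add 7h to convert from UTC-7).
Yara in UTC: 09:45-19:15 (add 4h to convert from UTC-4).
Elena in UTC: 10:30-13:15, 14:30-15:00, 16:15-17:15, 19:15-20:00 (add 7h to convert from UTC-7).
Diego ∩ Arjun: 10:30-15:15.
Diego ∩ Arjun ∩ Vanya: 10:30-15:15.
Diego ∩ Arjun ∩ Vanya ∩ Yara: 10:30-15:15.
Diego ∩ Arjun ∩ Vanya ∩ Yara ∩ Elena: 10:30-13:15, 14:30-15:00.
So the common availability across everyone is 10:30-13:15, 14:30-15:00.
The longest is 10:30-13:15 at 165 minutes.

165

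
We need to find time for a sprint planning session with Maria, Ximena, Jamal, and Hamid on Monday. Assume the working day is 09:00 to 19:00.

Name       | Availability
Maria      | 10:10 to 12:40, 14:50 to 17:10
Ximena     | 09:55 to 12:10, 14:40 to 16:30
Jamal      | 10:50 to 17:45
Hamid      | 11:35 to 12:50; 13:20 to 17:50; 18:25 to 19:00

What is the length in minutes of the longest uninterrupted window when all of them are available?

100

Maria ∩ Ximena: 10:10-12:10, 14:50-16:30.
Maria ∩ Ximena ∩ Jamal: 10:50-12:10, 14:50-16:30.
Maria ∩ Ximena ∩ Jamal ∩ Hamid: 11:35-12:10, 14:50-16:30.
The longest is 14:50-16:30 at 100 minutes.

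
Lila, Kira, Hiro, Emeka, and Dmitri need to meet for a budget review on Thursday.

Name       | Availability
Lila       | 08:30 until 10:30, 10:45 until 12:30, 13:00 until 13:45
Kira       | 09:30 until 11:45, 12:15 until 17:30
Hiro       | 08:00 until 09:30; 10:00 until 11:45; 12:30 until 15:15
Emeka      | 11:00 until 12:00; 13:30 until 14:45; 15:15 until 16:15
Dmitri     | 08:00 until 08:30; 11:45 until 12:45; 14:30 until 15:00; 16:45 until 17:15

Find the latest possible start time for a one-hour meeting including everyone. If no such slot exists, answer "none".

Lila ∩ Kira: 09:30-10:30, 10:45-11:45, 12:15-12:30, 13:00-13:45.
Lila ∩ Kira ∩ Hiro: 10:00-10:30, 10:45-11:45, 13:00-13:45.
Lila ∩ Kira ∩ Hiro ∩ Emeka: 11:00-11:45, 13:30-13:45.
Lila ∩ Kira ∩ Hiro ∩ Emeka ∩ Dmitri: ∅.
There is no time when everyone is free.
No common window is at least 60 minutes long.

none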